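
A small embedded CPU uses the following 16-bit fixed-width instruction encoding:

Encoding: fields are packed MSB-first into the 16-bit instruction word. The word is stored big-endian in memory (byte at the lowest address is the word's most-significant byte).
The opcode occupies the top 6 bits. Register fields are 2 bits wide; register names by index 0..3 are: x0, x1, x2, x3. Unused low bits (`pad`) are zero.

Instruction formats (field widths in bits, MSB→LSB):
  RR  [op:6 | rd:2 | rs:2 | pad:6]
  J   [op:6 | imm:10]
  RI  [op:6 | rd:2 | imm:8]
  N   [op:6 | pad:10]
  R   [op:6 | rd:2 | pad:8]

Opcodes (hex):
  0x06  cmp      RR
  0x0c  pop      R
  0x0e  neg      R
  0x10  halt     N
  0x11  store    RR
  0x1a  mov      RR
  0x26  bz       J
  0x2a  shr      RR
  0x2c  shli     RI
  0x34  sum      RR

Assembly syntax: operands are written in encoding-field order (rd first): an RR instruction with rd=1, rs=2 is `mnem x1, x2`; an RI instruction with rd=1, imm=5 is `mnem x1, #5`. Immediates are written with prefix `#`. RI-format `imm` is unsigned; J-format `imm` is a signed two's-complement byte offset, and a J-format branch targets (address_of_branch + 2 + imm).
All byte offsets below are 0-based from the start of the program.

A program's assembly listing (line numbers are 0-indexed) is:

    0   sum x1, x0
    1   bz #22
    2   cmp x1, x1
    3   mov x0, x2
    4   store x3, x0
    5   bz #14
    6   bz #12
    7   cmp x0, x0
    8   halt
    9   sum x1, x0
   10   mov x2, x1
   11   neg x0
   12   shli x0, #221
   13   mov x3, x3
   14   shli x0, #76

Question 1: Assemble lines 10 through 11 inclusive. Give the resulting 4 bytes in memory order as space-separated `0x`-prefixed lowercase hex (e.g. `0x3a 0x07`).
0x6a 0x40 0x38 0x00

10. mov fields op=0x1a:6|rd=2:2|rs=1:2|pad=0:6 → word 6a40h → 6a 40
11. neg fields op=0xe:6|rd=0:2|pad=0:8 → word 3800h → 38 00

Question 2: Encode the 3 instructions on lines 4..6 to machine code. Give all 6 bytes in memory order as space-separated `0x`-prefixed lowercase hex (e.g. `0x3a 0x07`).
4. store fields op=0x11:6|rd=3:2|rs=0:2|pad=0:6 → word 4700h → 47 00
5. bz fields op=0x26:6|imm=14:10 → word 980eh → 98 0e
6. bz fields op=0x26:6|imm=12:10 → word 980ch → 98 0c

0x47 0x00 0x98 0x0e 0x98 0x0c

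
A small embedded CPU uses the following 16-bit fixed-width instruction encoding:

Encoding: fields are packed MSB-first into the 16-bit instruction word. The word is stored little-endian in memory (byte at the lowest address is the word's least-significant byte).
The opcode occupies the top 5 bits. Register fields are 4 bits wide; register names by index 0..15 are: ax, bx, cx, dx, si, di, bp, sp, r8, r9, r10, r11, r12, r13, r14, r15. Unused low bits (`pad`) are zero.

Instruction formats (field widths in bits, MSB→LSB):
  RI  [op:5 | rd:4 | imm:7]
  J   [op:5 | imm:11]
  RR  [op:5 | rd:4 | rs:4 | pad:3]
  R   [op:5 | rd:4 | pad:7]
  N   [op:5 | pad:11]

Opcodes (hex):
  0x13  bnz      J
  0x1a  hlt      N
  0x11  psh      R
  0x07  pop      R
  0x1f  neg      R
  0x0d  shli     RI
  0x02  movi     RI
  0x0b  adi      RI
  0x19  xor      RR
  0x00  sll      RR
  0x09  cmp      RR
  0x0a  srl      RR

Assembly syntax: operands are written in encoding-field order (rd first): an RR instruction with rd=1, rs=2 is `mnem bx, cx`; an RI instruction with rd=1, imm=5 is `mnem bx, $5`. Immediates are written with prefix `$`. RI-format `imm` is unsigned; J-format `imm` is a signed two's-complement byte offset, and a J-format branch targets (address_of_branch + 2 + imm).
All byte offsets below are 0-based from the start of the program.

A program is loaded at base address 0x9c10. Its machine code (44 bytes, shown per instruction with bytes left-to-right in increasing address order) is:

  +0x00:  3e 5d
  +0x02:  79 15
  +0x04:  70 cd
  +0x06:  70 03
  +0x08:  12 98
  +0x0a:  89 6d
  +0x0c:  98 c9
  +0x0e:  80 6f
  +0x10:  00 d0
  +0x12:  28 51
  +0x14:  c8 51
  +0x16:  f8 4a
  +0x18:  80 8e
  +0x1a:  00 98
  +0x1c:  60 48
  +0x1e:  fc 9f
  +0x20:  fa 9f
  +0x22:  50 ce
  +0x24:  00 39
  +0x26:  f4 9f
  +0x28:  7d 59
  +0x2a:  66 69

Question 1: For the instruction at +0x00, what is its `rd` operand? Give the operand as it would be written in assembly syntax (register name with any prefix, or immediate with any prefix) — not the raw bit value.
[00] 3e 5d → 0x5d3e
  opcode bits[15:11]=0xb: adi/RI
  rd@[10:7]=0xa ⇒ r10
  imm@[6:0]=0x3e ⇒ $62

r10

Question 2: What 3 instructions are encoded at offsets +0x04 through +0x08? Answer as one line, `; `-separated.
xor r10, r14; sll bp, r14; bnz $18

[04] 70 cd → 0xcd70
  opcode bits[15:11]=0x19: xor/RR
  [10:7] rd=10 = r10
  [6:3] rs=14 = r14
[06] 70 03 → 0x0370
  opcode bits[15:11]=0x0: sll/RR
  [10:7] rd=6 = bp
  [6:3] rs=14 = r14
[08] 12 98 → 0x9812
  opcode bits[15:11]=0x13: bnz/J
  [10:0] imm=18 = $18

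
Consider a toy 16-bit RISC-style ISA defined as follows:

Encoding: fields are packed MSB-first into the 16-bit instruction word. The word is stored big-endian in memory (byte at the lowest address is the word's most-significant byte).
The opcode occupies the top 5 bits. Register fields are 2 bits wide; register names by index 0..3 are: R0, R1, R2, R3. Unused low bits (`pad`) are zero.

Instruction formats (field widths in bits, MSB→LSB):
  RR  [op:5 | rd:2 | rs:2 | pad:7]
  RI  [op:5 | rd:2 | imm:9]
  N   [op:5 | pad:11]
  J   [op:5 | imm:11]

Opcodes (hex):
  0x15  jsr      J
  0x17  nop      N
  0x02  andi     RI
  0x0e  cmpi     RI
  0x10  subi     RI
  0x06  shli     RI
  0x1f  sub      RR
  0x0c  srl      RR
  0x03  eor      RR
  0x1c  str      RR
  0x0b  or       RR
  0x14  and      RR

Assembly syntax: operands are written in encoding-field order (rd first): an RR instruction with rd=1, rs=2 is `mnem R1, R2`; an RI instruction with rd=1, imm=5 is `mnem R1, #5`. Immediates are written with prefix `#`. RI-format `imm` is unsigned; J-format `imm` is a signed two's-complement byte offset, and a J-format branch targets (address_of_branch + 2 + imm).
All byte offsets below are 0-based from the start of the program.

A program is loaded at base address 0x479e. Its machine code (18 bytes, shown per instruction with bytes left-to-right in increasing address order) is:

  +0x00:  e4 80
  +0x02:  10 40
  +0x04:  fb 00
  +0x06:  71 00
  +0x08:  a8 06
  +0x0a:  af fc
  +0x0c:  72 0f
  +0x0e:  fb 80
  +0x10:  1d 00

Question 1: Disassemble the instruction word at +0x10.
off 0x10: read 1d 00 as big → 0x1d00
  opcode bits[15:11]=0x3: eor/RR
  [10:9] rd=2 = R2
  [8:7] rs=2 = R2

eor R2, R2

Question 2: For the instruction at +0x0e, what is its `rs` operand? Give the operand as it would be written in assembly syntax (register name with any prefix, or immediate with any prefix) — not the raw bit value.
@+0e  big-endian(fb 80) = 0xfb80
  op=0xfb80>>11=0x1f ⇒ sub (RR)
  rd@[10:9]=0x1 ⇒ R1
  rs@[8:7]=0x3 ⇒ R3

R3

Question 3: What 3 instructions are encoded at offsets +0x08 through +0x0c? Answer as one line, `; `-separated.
@+08  big-endian(a8 06) = 0xa806
  opcode bits[15:11]=0x15: jsr/J
  imm: (w>>0)&0x7ff=0x6 → #6
@+0a  big-endian(af fc) = 0xaffc
  opcode bits[15:11]=0x15: jsr/J
  imm: (w>>0)&0x7ff=0x7fc (s11→-4) → #-4
@+0c  big-endian(72 0f) = 0x720f
  opcode bits[15:11]=0xe: cmpi/RI
  rd: (w>>9)&0x3=0x1 → R1
  imm: (w>>0)&0x1ff=0xf → #15

jsr #6; jsr #-4; cmpi R1, #15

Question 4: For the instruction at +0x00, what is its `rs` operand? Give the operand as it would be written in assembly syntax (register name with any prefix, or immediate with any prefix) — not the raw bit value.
+0x00: e4 80 ⇒ word 0xe480 (big)
  top 5b → 0x1c → str [RR]
  rd@[10:9]=0x2 ⇒ R2
  rs@[8:7]=0x1 ⇒ R1

R1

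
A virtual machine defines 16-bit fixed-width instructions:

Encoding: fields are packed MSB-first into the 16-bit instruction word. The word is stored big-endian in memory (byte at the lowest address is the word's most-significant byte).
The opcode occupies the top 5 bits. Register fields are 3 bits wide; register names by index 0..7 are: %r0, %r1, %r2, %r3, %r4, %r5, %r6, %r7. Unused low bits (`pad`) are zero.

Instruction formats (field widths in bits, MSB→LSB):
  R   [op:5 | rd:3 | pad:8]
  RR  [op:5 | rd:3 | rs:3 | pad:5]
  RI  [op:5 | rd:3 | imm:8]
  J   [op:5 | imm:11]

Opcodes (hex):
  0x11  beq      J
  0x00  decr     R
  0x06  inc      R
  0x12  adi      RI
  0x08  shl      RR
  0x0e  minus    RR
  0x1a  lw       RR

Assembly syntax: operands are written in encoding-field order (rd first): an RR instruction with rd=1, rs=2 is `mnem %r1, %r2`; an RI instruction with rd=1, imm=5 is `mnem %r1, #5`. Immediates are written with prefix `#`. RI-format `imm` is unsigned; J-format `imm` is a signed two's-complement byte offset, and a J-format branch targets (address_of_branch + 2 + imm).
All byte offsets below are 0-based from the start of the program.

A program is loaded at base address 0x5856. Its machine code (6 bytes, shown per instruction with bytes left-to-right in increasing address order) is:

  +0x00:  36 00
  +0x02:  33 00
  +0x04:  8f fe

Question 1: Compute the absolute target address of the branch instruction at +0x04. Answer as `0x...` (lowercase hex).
0x585a

@+04  big-endian(8f fe) = 0x8ffe
  top 5b → 0x11 → beq [J]
  imm: (w>>0)&0x7ff=0x7fe (s11→-2) → #-2
  target = base 0x5856 + off 0x04 + 2 + imm -2 = 0x585a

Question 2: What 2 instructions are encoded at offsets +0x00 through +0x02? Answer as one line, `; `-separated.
+0x00: 36 00 ⇒ word 0x3600 (big)
  top 5b → 0x6 → inc [R]
  rd@[10:8]=0x6 ⇒ %r6
+0x02: 33 00 ⇒ word 0x3300 (big)
  top 5b → 0x6 → inc [R]
  rd@[10:8]=0x3 ⇒ %r3

inc %r6; inc %r3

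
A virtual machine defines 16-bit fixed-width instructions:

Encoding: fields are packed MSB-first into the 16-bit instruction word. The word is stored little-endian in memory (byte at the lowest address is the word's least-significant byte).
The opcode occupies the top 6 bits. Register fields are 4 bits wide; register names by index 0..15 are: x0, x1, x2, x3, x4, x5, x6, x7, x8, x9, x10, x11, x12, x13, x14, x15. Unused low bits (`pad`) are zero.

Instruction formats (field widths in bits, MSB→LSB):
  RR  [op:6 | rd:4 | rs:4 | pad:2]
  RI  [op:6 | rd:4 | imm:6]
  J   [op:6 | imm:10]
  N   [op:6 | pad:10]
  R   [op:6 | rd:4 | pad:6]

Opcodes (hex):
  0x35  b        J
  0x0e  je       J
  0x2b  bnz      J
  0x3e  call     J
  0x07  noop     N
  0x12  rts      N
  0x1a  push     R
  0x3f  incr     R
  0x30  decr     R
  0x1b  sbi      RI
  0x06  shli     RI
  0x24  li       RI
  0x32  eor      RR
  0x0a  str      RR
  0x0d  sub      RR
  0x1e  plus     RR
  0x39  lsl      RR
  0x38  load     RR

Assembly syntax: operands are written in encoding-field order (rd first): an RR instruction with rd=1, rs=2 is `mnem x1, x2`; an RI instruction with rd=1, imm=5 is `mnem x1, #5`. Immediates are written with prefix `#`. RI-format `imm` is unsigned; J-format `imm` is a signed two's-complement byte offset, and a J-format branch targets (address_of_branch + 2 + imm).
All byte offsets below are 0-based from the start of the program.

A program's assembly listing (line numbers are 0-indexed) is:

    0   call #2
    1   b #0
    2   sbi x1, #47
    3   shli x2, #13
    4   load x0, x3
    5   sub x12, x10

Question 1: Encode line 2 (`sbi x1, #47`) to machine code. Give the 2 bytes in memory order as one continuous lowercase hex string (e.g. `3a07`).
line 2 (sbi): pack op=0x1b:6|rd=1:4|imm=47:6 = 0x6c6f; little→ 6f 6c

6f6c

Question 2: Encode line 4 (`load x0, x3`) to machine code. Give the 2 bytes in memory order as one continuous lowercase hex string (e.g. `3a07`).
L4: load op=0x38:6|rd=0:4|rs=3:4|pad=0:2 ⇒ 0xe00c ⇒ little 0c e0

0ce0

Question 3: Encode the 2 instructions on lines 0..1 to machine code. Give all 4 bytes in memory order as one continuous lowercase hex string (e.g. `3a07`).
line 0 (call): pack op=0x3e:6|imm=2:10 = 0xf802; little→ 02 f8
line 1 (b): pack op=0x35:6|imm=0:10 = 0xd400; little→ 00 d4

02f800d4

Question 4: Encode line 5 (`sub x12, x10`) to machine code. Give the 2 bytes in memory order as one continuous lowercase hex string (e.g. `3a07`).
5. sub fields op=0xd:6|rd=12:4|rs=10:4|pad=0:2 → word 3728h → 28 37

2837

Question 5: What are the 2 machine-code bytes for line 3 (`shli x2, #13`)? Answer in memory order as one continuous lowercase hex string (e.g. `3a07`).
L3: shli op=0x6:6|rd=2:4|imm=13:6 ⇒ 0x188d ⇒ little 8d 18

8d18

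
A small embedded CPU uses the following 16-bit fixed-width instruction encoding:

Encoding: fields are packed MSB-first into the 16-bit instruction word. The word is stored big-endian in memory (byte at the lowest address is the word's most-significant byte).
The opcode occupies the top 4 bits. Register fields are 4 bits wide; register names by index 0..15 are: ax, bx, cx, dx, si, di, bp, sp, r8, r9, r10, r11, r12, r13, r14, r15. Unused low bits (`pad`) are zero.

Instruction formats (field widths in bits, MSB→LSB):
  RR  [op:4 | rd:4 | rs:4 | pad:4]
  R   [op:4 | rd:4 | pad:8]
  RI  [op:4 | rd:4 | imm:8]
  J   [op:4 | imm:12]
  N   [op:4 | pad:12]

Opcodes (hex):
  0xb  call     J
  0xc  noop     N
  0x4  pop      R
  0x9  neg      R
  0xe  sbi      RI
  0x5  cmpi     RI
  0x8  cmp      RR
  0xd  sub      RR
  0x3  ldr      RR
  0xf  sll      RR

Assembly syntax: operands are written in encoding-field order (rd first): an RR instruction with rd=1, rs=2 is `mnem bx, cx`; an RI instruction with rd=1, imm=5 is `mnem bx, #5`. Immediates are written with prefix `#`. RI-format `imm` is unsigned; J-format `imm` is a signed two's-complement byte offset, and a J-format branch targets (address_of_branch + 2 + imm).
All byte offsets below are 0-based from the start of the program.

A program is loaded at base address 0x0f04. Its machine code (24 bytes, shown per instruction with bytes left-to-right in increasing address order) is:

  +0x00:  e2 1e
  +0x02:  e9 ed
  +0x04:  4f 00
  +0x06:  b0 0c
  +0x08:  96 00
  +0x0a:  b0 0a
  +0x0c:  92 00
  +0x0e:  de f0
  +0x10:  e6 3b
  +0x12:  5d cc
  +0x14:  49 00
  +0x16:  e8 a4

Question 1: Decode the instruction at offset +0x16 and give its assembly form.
off 0x16: read e8 a4 as big → 0xe8a4
  op=0xe8a4>>12=0xe ⇒ sbi (RI)
  rd: (w>>8)&0xf=0x8 → r8
  imm: (w>>0)&0xff=0xa4 → #164

sbi r8, #164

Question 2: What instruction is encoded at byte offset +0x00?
sbi cx, #30

off 0x00: read e2 1e as big → 0xe21e
  opcode bits[15:12]=0xe: sbi/RI
  rd: (w>>8)&0xf=0x2 → cx
  imm: (w>>0)&0xff=0x1e → #30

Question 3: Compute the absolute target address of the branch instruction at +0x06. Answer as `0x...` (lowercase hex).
0x0f18

+0x06: b0 0c ⇒ word 0xb00c (big)
  op=0xb00c>>12=0xb ⇒ call (J)
  imm: (w>>0)&0xfff=0xc → #12
  target = base 0x0f04 + off 0x06 + 2 + imm 12 = 0x0f18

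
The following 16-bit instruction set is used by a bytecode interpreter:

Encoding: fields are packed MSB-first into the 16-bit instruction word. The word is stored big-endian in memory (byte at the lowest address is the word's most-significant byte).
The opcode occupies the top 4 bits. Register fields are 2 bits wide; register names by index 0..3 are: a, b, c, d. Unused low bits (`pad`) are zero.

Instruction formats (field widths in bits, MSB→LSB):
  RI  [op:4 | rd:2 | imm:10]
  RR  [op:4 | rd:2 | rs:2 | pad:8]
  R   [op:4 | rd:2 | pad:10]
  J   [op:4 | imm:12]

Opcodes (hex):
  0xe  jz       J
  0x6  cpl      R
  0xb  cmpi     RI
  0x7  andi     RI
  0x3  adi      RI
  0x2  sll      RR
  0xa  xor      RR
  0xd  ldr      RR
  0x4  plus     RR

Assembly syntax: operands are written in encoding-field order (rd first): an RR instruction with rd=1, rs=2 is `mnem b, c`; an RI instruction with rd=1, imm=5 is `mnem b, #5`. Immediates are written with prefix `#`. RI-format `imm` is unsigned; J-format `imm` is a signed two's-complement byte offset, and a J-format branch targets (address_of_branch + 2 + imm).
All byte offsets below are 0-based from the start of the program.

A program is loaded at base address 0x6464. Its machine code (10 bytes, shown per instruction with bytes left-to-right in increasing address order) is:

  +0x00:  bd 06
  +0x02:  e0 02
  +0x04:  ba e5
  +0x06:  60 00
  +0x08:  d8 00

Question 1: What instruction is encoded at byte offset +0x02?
jz #2

off 0x02: read e0 02 as big → 0xe002
  top 4b → 0xe → jz [J]
  [11:0] imm=2 = #2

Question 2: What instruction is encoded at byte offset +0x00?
cmpi d, #262

@+00  big-endian(bd 06) = 0xbd06
  top 4b → 0xb → cmpi [RI]
  rd@[11:10]=0x3 ⇒ d
  imm@[9:0]=0x106 ⇒ #262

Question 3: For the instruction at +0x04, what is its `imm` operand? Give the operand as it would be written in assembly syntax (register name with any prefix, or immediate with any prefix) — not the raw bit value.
[04] ba e5 → 0xbae5
  op=0xbae5>>12=0xb ⇒ cmpi (RI)
  rd: (w>>10)&0x3=0x2 → c
  imm: (w>>0)&0x3ff=0x2e5 → #741

#741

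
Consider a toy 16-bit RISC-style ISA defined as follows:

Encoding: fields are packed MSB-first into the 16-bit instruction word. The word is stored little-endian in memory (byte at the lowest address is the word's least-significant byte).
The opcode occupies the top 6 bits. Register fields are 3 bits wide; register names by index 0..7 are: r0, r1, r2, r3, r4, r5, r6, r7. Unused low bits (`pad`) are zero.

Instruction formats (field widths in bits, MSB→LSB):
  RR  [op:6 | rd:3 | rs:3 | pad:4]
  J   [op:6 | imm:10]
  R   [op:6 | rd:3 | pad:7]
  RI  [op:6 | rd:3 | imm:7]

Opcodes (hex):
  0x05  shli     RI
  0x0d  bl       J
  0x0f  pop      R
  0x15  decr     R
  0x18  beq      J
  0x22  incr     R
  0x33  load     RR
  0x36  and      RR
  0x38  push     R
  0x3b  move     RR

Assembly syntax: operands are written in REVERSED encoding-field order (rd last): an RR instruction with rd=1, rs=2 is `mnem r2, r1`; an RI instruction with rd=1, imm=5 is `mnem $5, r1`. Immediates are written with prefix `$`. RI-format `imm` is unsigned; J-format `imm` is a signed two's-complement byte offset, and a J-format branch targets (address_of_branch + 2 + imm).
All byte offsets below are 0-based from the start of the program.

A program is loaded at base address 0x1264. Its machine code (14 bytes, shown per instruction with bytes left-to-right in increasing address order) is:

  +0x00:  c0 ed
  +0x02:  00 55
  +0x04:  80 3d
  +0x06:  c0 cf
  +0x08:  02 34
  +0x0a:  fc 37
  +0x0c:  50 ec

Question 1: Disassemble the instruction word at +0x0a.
bl $-4

@+0a  little-endian(fc 37) = 0x37fc
  opcode bits[15:10]=0xd: bl/J
  [9:0] imm=1020 (s10→-4) = $-4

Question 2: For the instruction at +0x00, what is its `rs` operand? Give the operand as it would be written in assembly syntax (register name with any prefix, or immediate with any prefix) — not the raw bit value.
off 0x00: read c0 ed as little → 0xedc0
  top 6b → 0x3b → move [RR]
  rd: (w>>7)&0x7=0x3 → r3
  rs: (w>>4)&0x7=0x4 → r4

r4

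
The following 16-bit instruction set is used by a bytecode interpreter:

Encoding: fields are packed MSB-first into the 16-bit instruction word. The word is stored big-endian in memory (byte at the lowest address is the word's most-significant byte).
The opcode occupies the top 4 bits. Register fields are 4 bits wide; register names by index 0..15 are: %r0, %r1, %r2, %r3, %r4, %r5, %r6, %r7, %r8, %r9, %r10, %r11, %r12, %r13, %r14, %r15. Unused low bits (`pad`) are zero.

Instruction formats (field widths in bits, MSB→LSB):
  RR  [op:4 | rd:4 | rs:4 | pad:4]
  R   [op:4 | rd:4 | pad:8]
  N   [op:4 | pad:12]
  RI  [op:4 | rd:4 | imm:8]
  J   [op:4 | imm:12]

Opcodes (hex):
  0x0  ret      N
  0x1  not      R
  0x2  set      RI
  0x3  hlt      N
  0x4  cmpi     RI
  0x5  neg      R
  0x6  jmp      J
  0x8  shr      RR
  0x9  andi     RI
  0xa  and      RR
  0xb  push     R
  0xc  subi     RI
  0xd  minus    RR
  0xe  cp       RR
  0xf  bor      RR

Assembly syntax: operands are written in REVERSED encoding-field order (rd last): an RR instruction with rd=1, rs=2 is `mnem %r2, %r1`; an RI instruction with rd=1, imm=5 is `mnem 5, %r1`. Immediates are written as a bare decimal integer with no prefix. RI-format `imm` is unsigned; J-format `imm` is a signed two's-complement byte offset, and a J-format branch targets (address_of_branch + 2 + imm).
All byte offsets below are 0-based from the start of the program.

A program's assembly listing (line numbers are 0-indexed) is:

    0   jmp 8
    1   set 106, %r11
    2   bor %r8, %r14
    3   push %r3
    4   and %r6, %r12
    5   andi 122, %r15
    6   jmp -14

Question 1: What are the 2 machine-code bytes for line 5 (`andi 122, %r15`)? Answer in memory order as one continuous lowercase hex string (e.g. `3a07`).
L5: andi op=0x9:4|rd=15:4|imm=122:8 ⇒ 0x9f7a ⇒ big 9f 7a

9f7a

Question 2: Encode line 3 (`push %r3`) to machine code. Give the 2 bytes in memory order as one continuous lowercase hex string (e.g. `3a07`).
b300

line 3 (push): pack op=0xb:4|rd=3:4|pad=0:8 = 0xb300; big→ b3 00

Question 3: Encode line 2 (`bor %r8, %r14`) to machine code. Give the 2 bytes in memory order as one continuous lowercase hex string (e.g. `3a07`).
L2: bor op=0xf:4|rd=14:4|rs=8:4|pad=0:4 ⇒ 0xfe80 ⇒ big fe 80

fe80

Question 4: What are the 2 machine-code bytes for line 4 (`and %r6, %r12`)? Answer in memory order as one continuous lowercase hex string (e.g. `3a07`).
ac60

4. and fields op=0xa:4|rd=12:4|rs=6:4|pad=0:4 → word ac60h → ac 60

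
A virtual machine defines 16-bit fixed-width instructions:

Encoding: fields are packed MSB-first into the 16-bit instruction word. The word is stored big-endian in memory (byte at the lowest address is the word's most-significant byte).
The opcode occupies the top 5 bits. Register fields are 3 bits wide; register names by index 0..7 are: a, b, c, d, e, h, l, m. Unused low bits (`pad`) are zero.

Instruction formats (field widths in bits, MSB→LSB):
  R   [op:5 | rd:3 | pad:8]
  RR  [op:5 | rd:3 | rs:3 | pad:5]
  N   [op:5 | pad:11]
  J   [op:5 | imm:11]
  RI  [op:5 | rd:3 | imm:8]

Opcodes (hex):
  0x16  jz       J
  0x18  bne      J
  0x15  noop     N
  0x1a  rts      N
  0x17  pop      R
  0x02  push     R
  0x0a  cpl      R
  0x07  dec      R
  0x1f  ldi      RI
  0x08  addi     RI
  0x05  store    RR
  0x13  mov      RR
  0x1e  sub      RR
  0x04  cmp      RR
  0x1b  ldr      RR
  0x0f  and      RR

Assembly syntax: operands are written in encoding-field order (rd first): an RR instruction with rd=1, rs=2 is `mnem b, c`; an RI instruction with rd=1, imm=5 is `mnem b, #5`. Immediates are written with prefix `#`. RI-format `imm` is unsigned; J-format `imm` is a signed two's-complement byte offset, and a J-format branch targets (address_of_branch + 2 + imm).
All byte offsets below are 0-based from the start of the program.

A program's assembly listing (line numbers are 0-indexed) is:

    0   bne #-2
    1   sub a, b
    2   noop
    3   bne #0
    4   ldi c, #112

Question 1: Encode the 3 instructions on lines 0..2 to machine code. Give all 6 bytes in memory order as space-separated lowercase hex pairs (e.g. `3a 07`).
L0: bne op=0x18:5|imm=-2:11 ⇒ 0xc7fe ⇒ big c7 fe
L1: sub op=0x1e:5|rd=0:3|rs=1:3|pad=0:5 ⇒ 0xf020 ⇒ big f0 20
L2: noop op=0x15:5|pad=0:11 ⇒ 0xa800 ⇒ big a8 00

c7 fe f0 20 a8 00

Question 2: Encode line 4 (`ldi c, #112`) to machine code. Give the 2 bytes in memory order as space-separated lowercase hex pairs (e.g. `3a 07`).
fa 70

4. ldi fields op=0x1f:5|rd=2:3|imm=112:8 → word fa70h → fa 70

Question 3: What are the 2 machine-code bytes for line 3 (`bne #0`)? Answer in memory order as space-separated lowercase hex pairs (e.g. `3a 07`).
c0 00

line 3 (bne): pack op=0x18:5|imm=0:11 = 0xc000; big→ c0 00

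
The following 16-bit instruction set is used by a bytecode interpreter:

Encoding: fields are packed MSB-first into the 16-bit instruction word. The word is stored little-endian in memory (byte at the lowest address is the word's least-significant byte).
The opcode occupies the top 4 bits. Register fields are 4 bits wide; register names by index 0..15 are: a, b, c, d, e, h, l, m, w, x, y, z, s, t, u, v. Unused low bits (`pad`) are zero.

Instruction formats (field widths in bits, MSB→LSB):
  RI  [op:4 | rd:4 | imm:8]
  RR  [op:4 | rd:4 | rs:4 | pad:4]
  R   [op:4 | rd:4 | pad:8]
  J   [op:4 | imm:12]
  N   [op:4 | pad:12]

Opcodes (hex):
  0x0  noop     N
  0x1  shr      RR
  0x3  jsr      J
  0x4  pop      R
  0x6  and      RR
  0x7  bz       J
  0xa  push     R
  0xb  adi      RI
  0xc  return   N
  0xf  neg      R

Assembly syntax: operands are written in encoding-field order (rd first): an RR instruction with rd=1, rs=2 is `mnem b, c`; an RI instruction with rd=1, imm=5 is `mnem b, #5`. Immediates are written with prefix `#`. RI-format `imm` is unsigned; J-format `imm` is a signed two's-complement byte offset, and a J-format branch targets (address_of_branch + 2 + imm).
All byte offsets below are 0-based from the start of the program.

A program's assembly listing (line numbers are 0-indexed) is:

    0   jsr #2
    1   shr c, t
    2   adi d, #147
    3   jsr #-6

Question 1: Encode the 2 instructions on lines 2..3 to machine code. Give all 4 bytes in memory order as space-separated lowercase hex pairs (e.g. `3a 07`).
93 b3 fa 3f

2. adi fields op=0xb:4|rd=3:4|imm=147:8 → word b393h → 93 b3
3. jsr fields op=0x3:4|imm=-6:12 → word 3ffah → fa 3f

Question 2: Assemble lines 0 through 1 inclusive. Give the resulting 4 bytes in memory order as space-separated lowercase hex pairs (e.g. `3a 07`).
02 30 d0 12

L0: jsr op=0x3:4|imm=2:12 ⇒ 0x3002 ⇒ little 02 30
L1: shr op=0x1:4|rd=2:4|rs=13:4|pad=0:4 ⇒ 0x12d0 ⇒ little d0 12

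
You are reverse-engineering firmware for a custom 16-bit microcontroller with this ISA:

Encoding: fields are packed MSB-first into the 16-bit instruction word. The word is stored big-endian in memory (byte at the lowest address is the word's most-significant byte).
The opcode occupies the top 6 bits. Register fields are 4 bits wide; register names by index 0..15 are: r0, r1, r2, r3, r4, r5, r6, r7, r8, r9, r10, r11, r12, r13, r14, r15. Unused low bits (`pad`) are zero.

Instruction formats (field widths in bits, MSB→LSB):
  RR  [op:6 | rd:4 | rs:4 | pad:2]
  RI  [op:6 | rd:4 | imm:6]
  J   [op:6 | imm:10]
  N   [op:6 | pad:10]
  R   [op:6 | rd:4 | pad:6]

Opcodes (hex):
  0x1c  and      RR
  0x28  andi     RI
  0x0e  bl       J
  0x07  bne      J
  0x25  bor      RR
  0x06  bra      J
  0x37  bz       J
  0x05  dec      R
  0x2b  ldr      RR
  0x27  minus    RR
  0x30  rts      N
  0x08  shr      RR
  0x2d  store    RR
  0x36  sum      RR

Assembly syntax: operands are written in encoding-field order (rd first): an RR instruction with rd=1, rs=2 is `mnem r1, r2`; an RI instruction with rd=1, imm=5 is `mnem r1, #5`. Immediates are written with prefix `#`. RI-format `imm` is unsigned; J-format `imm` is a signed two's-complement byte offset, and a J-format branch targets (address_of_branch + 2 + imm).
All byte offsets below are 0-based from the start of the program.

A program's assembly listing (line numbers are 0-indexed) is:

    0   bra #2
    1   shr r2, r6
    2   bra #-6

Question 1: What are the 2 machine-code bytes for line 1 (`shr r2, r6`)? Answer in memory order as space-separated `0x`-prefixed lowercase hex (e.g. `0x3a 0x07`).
line 1 (shr): pack op=0x8:6|rd=2:4|rs=6:4|pad=0:2 = 0x2098; big→ 20 98

0x20 0x98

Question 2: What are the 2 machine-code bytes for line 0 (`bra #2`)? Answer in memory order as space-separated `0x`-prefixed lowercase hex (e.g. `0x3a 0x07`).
0. bra fields op=0x6:6|imm=2:10 → word 1802h → 18 02

0x18 0x02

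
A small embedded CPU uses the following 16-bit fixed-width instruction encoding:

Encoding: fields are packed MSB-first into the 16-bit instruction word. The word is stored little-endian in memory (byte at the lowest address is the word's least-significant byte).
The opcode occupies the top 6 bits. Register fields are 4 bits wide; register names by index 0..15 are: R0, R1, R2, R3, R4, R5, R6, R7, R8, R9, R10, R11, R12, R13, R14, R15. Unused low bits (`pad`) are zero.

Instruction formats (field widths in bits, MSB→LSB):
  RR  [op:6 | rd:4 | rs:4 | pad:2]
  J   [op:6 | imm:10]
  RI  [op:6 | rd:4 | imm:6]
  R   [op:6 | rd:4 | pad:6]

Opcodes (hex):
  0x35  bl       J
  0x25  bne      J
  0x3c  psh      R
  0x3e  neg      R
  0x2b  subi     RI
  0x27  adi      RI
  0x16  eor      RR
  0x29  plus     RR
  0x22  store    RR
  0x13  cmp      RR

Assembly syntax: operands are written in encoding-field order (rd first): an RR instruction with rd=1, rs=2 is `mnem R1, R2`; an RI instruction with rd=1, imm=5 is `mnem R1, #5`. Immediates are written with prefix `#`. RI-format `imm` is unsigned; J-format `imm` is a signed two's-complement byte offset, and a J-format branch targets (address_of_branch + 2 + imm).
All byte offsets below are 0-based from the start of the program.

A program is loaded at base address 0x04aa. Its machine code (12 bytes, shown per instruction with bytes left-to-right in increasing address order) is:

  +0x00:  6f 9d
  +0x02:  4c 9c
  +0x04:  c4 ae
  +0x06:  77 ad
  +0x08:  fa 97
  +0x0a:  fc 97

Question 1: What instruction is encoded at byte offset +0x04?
subi R11, #4

[04] c4 ae → 0xaec4
  top 6b → 0x2b → subi [RI]
  [9:6] rd=11 = R11
  [5:0] imm=4 = #4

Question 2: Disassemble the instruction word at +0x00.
adi R5, #47

[00] 6f 9d → 0x9d6f
  op=0x9d6f>>10=0x27 ⇒ adi (RI)
  rd: (w>>6)&0xf=0x5 → R5
  imm: (w>>0)&0x3f=0x2f → #47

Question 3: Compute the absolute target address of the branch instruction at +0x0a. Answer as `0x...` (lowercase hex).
0x04b2

[0a] fc 97 → 0x97fc
  opcode bits[15:10]=0x25: bne/J
  imm@[9:0]=0x3fc (s10→-4) ⇒ #-4
  target = base 0x04aa + off 0x0a + 2 + imm -4 = 0x04b2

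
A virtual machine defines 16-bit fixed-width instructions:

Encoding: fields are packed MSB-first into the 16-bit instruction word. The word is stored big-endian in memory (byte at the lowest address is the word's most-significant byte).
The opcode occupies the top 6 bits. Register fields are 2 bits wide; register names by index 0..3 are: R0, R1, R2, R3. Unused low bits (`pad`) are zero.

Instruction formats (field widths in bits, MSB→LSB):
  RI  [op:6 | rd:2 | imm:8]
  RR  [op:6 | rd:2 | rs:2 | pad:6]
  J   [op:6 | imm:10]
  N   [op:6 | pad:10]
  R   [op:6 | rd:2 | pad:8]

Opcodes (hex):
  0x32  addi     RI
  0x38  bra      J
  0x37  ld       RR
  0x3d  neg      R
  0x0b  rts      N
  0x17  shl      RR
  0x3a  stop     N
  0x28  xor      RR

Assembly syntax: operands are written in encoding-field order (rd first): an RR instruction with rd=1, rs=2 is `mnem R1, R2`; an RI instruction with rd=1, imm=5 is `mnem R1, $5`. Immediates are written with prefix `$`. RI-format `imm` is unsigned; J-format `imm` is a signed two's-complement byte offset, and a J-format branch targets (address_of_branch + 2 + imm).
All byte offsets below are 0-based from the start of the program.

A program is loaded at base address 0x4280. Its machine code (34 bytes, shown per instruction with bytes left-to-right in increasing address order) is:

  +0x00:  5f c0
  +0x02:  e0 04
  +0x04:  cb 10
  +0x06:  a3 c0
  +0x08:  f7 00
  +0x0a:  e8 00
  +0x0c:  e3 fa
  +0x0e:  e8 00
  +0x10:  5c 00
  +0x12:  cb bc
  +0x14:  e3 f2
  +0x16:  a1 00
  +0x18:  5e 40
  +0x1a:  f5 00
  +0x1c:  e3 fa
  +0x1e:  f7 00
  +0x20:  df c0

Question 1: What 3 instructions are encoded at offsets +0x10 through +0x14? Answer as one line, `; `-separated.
shl R0, R0; addi R3, $188; bra $-14

+0x10: 5c 00 ⇒ word 0x5c00 (big)
  opcode bits[15:10]=0x17: shl/RR
  [9:8] rd=0 = R0
  [7:6] rs=0 = R0
+0x12: cb bc ⇒ word 0xcbbc (big)
  opcode bits[15:10]=0x32: addi/RI
  [9:8] rd=3 = R3
  [7:0] imm=188 = $188
+0x14: e3 f2 ⇒ word 0xe3f2 (big)
  opcode bits[15:10]=0x38: bra/J
  [9:0] imm=1010 (s10→-14) = $-14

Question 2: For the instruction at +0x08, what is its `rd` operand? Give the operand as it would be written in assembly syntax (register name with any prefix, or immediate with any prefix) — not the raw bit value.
R3

@+08  big-endian(f7 00) = 0xf700
  opcode bits[15:10]=0x3d: neg/R
  [9:8] rd=3 = R3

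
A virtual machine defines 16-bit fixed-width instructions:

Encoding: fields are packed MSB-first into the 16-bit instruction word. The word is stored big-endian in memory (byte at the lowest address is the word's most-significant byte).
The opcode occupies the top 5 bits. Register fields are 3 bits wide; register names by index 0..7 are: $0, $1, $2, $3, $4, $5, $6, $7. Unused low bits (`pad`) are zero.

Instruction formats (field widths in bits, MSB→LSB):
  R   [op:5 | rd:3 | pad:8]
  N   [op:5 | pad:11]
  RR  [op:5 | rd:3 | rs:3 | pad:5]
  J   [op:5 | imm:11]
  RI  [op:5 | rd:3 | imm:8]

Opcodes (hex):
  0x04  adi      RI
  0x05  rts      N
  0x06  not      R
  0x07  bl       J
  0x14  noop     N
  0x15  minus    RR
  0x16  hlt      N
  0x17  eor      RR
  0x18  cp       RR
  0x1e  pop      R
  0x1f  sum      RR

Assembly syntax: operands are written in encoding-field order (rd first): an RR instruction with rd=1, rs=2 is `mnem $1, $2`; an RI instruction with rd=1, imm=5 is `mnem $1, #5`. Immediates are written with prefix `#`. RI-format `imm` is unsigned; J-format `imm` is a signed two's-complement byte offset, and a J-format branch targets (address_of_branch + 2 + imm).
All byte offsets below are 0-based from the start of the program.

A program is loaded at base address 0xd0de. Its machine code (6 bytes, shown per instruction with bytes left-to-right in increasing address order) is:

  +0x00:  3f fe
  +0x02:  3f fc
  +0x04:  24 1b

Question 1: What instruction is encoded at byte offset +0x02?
off 0x02: read 3f fc as big → 0x3ffc
  top 5b → 0x7 → bl [J]
  imm: (w>>0)&0x7ff=0x7fc (s11→-4) → #-4

bl #-4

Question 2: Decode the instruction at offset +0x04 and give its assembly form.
adi $4, #27

+0x04: 24 1b ⇒ word 0x241b (big)
  top 5b → 0x4 → adi [RI]
  rd@[10:8]=0x4 ⇒ $4
  imm@[7:0]=0x1b ⇒ #27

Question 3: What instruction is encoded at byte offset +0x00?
bl #-2

[00] 3f fe → 0x3ffe
  top 5b → 0x7 → bl [J]
  imm: (w>>0)&0x7ff=0x7fe (s11→-2) → #-2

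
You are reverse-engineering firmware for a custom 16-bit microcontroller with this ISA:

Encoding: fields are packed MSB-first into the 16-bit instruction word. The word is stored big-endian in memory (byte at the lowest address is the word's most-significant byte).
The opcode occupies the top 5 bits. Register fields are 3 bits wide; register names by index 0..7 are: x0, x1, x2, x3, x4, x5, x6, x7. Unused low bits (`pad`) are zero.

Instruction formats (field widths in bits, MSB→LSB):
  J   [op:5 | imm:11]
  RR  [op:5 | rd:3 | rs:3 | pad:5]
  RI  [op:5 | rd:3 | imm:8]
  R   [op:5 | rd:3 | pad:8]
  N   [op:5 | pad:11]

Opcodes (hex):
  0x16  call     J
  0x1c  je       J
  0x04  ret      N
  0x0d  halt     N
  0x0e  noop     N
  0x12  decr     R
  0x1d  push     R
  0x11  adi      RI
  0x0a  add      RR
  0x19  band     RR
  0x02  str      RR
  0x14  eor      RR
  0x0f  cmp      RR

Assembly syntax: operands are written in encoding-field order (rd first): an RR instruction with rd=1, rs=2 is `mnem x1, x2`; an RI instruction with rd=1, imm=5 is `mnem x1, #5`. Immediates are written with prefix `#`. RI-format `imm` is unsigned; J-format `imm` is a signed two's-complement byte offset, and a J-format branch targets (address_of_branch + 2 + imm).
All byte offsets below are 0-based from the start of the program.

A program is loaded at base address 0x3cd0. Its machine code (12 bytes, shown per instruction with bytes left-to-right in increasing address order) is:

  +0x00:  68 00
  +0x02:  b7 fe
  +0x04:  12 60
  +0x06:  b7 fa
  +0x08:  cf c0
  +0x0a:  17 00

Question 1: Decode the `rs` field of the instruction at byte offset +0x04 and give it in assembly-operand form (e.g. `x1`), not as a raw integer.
[04] 12 60 → 0x1260
  top 5b → 0x2 → str [RR]
  rd@[10:8]=0x2 ⇒ x2
  rs@[7:5]=0x3 ⇒ x3

x3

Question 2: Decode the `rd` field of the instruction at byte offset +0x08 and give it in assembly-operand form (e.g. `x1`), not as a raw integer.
@+08  big-endian(cf c0) = 0xcfc0
  opcode bits[15:11]=0x19: band/RR
  [10:8] rd=7 = x7
  [7:5] rs=6 = x6

x7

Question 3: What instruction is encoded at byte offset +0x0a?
str x7, x0

[0a] 17 00 → 0x1700
  op=0x1700>>11=0x2 ⇒ str (RR)
  rd: (w>>8)&0x7=0x7 → x7
  rs: (w>>5)&0x7=0x0 → x0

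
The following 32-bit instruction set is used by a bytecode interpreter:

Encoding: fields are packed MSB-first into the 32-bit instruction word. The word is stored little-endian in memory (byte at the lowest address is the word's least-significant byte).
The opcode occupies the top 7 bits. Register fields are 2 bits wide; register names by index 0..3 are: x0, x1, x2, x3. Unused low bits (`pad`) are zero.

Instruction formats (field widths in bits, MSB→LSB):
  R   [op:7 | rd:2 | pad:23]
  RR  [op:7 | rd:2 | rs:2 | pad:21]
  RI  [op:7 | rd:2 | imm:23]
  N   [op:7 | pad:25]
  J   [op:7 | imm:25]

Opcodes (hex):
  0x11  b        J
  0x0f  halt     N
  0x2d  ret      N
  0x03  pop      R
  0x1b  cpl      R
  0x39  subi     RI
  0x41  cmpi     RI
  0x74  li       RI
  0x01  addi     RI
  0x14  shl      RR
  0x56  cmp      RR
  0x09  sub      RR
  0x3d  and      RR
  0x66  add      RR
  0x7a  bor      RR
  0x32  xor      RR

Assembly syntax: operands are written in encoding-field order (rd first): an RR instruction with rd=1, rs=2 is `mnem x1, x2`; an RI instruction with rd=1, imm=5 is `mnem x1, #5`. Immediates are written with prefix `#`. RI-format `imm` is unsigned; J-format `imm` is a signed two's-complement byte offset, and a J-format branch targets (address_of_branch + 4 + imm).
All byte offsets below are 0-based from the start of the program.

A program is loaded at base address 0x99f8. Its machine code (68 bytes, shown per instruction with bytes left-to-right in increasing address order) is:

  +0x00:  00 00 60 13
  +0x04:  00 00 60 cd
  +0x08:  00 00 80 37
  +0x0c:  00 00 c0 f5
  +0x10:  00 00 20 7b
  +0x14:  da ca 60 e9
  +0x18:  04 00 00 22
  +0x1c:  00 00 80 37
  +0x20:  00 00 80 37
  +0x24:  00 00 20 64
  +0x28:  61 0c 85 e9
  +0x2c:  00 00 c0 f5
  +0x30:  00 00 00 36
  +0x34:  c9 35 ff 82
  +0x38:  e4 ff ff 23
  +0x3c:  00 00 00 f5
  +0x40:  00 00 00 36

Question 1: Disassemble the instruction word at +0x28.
[28] 61 0c 85 e9 → 0xe9850c61
  top 7b → 0x74 → li [RI]
  rd@[24:23]=0x3 ⇒ x3
  imm@[22:0]=0x50c61 ⇒ #330849

li x3, #330849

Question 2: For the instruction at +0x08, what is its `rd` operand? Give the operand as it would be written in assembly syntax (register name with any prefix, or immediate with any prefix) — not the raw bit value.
x3

@+08  little-endian(00 00 80 37) = 0x37800000
  op=0x37800000>>25=0x1b ⇒ cpl (R)
  [24:23] rd=3 = x3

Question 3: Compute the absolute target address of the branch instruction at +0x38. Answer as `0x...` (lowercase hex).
0x9a18

off 0x38: read e4 ff ff 23 as little → 0x23ffffe4
  top 7b → 0x11 → b [J]
  [24:0] imm=33554404 (s25→-28) = #-28
  target = base 0x99f8 + off 0x38 + 4 + imm -28 = 0x9a18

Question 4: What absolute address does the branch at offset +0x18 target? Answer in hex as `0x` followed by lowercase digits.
0x9a18

+0x18: 04 00 00 22 ⇒ word 0x22000004 (little)
  opcode bits[31:25]=0x11: b/J
  imm@[24:0]=0x4 ⇒ #4
  target = base 0x99f8 + off 0x18 + 4 + imm 4 = 0x9a18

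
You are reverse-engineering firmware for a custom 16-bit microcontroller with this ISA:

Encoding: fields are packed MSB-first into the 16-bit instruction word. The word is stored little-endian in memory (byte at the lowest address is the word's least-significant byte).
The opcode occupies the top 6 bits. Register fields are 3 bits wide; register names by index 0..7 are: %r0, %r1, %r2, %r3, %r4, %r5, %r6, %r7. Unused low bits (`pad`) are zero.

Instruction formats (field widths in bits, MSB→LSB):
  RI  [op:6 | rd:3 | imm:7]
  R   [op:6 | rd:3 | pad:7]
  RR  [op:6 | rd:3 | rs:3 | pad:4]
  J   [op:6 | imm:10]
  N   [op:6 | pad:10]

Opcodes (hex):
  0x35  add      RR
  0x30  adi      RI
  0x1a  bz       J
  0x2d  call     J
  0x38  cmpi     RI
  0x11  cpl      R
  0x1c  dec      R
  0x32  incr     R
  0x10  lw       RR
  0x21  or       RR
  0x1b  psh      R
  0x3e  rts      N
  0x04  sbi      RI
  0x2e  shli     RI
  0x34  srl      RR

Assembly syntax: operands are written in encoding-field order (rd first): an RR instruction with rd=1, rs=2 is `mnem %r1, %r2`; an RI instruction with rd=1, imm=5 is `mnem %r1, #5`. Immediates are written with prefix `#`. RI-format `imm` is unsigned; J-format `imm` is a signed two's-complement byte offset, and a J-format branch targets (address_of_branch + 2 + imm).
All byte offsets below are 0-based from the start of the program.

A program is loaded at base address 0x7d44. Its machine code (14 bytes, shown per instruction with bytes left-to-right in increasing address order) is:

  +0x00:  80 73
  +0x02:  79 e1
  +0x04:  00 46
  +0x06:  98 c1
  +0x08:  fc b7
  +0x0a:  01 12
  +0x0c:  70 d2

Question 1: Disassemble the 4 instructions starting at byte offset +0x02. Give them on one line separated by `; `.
off 0x02: read 79 e1 as little → 0xe179
  op=0xe179>>10=0x38 ⇒ cmpi (RI)
  rd@[9:7]=0x2 ⇒ %r2
  imm@[6:0]=0x79 ⇒ #121
off 0x04: read 00 46 as little → 0x4600
  op=0x4600>>10=0x11 ⇒ cpl (R)
  rd@[9:7]=0x4 ⇒ %r4
off 0x06: read 98 c1 as little → 0xc198
  op=0xc198>>10=0x30 ⇒ adi (RI)
  rd@[9:7]=0x3 ⇒ %r3
  imm@[6:0]=0x18 ⇒ #24
off 0x08: read fc b7 as little → 0xb7fc
  op=0xb7fc>>10=0x2d ⇒ call (J)
  imm@[9:0]=0x3fc (s10→-4) ⇒ #-4

cmpi %r2, #121; cpl %r4; adi %r3, #24; call #-4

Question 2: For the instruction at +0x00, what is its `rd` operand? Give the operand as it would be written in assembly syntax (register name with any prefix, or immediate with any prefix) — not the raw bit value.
%r7

@+00  little-endian(80 73) = 0x7380
  op=0x7380>>10=0x1c ⇒ dec (R)
  rd: (w>>7)&0x7=0x7 → %r7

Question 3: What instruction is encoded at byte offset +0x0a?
sbi %r4, #1

+0x0a: 01 12 ⇒ word 0x1201 (little)
  opcode bits[15:10]=0x4: sbi/RI
  rd: (w>>7)&0x7=0x4 → %r4
  imm: (w>>0)&0x7f=0x1 → #1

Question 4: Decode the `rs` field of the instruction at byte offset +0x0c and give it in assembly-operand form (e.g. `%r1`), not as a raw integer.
@+0c  little-endian(70 d2) = 0xd270
  op=0xd270>>10=0x34 ⇒ srl (RR)
  rd: (w>>7)&0x7=0x4 → %r4
  rs: (w>>4)&0x7=0x7 → %r7

%r7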